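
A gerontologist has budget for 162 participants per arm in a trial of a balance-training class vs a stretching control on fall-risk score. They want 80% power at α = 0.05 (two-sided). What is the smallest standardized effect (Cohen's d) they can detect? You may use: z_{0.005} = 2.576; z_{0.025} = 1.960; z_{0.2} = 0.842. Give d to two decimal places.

For two independent groups of n = 162 each: d_min = (z_{α/2} + z_β)·√(2/n).
z-sum = 1.960 + 0.842 = 2.802.
d_min = 2.802 × √(2/162) = 2.802 × 0.1111 = 0.311.

d_min ≈ 0.31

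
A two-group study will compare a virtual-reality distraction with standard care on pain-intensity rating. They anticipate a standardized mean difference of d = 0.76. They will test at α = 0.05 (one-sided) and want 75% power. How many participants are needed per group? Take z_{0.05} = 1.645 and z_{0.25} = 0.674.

For two independent groups with equal n: n = 2·((z_{α} + z_β) / d)².
z_{α} + z_β = 1.645 + 0.674 = 2.319.
n = 2 × (2.319 / 0.76)² = 2 × 3.051² = 2 × 9.31 = 18.6.
Round up to the next whole participant.

n = 19 per group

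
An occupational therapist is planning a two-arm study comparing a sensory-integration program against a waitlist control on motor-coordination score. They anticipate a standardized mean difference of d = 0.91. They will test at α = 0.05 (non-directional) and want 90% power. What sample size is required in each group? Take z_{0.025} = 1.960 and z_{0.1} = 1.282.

For two independent groups with equal n: n = 2·((z_{α/2} + z_β) / d)².
z_{α/2} + z_β = 1.960 + 1.282 = 3.242.
n = 2 × (3.242 / 0.91)² = 2 × 3.563² = 2 × 12.69 = 25.4.
Round up to the next whole participant.

n = 26 per group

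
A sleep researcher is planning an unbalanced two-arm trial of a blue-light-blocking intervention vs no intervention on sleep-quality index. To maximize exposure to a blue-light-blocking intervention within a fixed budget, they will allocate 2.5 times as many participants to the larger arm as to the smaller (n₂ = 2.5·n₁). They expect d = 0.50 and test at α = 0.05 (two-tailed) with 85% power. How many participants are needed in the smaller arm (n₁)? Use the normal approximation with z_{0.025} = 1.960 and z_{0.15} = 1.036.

With allocation ratio k = n₂/n₁ = 2.5, Var(x̄₁−x̄₂) = σ²(1/n₁ + 1/(k·n₁)) = σ²·(k+1)/(k·n₁).
So n₁ = (1 + 1/k)·((z_{α/2} + z_β)/d)² = 1.400 × (2.996/0.50)².
n₁ = 1.400 × 35.90 = 50.3.
Round up: n₁ = 51, giving n₂ = ⌈2.5 × 51⌉ = ⌈127.5⌉ = 128.

n₁ = 51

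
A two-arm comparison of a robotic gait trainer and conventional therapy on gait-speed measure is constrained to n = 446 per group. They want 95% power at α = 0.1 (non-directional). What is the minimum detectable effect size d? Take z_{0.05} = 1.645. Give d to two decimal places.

d_min ≈ 0.22

For two independent groups of n = 446 each: d_min = (z_{α/2} + z_β)·√(2/n).
z-sum = 1.645 + 1.645 = 3.290.
d_min = 3.290 × √(2/446) = 3.290 × 0.0670 = 0.220.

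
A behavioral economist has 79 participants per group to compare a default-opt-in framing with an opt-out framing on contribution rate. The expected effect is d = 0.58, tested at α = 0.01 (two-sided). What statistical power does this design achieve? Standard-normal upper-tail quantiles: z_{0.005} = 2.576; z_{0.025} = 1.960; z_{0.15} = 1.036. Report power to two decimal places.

For two equal groups, power = Φ(d·√(n/2) − z_{α/2}).
d·√(n/2) = 0.58 × √(79/2) = 0.58 × 6.285 = 3.645.
z_β = 3.645 − 2.576 = 1.069.
Power = Φ(1.069) = 0.858.

power ≈ 0.86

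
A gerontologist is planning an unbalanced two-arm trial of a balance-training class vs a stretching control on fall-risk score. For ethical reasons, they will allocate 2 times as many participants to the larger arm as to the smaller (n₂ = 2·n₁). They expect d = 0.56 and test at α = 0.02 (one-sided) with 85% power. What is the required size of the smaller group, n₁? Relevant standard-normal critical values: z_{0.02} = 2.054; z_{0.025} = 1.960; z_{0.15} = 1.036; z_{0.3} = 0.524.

With allocation ratio k = n₂/n₁ = 2, Var(x̄₁−x̄₂) = σ²(1/n₁ + 1/(k·n₁)) = σ²·(k+1)/(k·n₁).
So n₁ = (1 + 1/k)·((z_{α} + z_β)/d)² = 1.500 × (3.090/0.56)².
n₁ = 1.500 × 30.45 = 45.7.
Round up: n₁ = 46, giving n₂ = 2 × 46 = 92.

n₁ = 46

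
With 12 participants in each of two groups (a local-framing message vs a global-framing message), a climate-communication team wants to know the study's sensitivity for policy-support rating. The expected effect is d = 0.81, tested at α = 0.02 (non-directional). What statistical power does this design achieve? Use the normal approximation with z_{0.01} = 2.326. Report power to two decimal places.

power ≈ 0.37

For two equal groups, power = Φ(d·√(n/2) − z_{α/2}).
d·√(n/2) = 0.81 × √(12/2) = 0.81 × 2.449 = 1.984.
z_β = 1.984 − 2.326 = -0.342.
Power = Φ(-0.342) = 0.366.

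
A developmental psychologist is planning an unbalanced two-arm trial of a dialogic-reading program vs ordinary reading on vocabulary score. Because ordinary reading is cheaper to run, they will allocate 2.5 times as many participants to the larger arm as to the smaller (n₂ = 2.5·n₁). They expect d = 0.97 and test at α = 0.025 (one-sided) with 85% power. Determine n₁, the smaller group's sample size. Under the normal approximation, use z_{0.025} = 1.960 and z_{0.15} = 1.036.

With allocation ratio k = n₂/n₁ = 2.5, Var(x̄₁−x̄₂) = σ²(1/n₁ + 1/(k·n₁)) = σ²·(k+1)/(k·n₁).
So n₁ = (1 + 1/k)·((z_{α} + z_β)/d)² = 1.400 × (2.996/0.97)².
n₁ = 1.400 × 9.54 = 13.4.
Round up: n₁ = 14, giving n₂ = 2.5 × 14 = 35.

n₁ = 14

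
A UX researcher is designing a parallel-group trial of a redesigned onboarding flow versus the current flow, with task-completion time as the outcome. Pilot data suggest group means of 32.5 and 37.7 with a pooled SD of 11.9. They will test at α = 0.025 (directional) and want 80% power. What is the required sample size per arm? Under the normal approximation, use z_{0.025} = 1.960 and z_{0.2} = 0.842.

Cohen's d = |M₁ − M₂| / SD_pooled = |32.5 − 37.7| / 11.9 = 5.2 / 11.9 = 0.437.
For two independent groups with equal n: n = 2·((z_{α} + z_β) / d)².
z_{α} + z_β = 1.960 + 0.842 = 2.802.
n = 2 × (2.802 / 0.437)² = 2 × 6.412² = 2 × 41.11 = 82.2.
Round up to the next whole participant.

n = 83 per group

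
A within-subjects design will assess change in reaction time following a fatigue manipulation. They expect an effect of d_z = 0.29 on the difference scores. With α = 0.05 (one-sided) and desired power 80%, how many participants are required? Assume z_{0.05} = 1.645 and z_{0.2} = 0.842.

For a paired (one-sample on differences) test: n = ((z_{α} + z_β) / d)².
z_{α} + z_β = 1.645 + 0.842 = 2.487.
n = (2.487 / 0.29)² = 8.576² = 73.55.
Round up.

n = 74 pairs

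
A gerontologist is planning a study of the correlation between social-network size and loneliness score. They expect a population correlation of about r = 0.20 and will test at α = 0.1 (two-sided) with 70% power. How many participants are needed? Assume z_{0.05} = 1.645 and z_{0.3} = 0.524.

Fisher's z: C = ½·ln((1+r)/(1−r)) = ½·ln(1.5000) = 0.2027.
n = ((z_{α/2} + z_β)/C)² + 3.
(1.645 + 0.524) / 0.2027 = 2.169 / 0.2027 = 10.701.
n = 10.701² + 3 = 114.50 + 3 = 117.5.
Round up.

n = 118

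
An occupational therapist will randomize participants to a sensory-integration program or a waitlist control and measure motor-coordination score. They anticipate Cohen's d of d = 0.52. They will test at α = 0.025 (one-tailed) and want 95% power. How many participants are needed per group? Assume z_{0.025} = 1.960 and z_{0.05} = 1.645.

For two independent groups with equal n: n = 2·((z_{α} + z_β) / d)².
z_{α} + z_β = 1.960 + 1.645 = 3.605.
n = 2 × (3.605 / 0.52)² = 2 × 6.933² = 2 × 48.06 = 96.1.
Round up to the next whole participant.

n = 97 per group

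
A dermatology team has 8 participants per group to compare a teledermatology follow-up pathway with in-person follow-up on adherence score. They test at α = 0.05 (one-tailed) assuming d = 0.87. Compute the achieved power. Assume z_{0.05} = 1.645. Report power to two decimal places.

power ≈ 0.54

For two equal groups, power = Φ(d·√(n/2) − z_{α}).
d·√(n/2) = 0.87 × √(8/2) = 0.87 × 2.000 = 1.740.
z_β = 1.740 − 1.645 = 0.095.
Power = Φ(0.095) = 0.538.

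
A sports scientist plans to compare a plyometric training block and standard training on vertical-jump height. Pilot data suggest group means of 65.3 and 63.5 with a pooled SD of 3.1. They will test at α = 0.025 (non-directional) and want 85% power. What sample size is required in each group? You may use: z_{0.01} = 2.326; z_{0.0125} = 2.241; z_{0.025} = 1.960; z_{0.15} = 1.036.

Cohen's d = |M₁ − M₂| / SD_pooled = |65.3 − 63.5| / 3.1 = 1.8 / 3.1 = 0.581.
For two independent groups with equal n: n = 2·((z_{α/2} + z_β) / d)².
z_{α/2} + z_β = 2.241 + 1.036 = 3.277.
n = 2 × (3.277 / 0.581)² = 2 × 5.640² = 2 × 31.81 = 63.6.
Round up to the next whole participant.

n = 64 per group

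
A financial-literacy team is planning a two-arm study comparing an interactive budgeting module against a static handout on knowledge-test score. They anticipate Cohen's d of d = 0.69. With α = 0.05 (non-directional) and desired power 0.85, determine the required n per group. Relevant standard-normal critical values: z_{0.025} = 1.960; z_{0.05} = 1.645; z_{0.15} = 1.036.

n = 38 per group

For two independent groups with equal n: n = 2·((z_{α/2} + z_β) / d)².
z_{α/2} + z_β = 1.960 + 1.036 = 2.996.
n = 2 × (2.996 / 0.69)² = 2 × 4.342² = 2 × 18.85 = 37.7.
Round up to the next whole participant.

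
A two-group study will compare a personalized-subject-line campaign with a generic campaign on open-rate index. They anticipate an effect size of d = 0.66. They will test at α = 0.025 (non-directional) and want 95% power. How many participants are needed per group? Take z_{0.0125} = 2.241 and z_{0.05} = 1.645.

For two independent groups with equal n: n = 2·((z_{α/2} + z_β) / d)².
z_{α/2} + z_β = 2.241 + 1.645 = 3.886.
n = 2 × (3.886 / 0.66)² = 2 × 5.888² = 2 × 34.67 = 69.3.
Round up to the next whole participant.

n = 70 per group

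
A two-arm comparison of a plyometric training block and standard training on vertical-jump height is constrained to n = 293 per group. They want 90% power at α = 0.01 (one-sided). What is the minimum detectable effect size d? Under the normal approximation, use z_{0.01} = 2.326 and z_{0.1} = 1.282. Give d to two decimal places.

For two independent groups of n = 293 each: d_min = (z_{α} + z_β)·√(2/n).
z-sum = 2.326 + 1.282 = 3.608.
d_min = 3.608 × √(2/293) = 3.608 × 0.0826 = 0.298.

d_min ≈ 0.30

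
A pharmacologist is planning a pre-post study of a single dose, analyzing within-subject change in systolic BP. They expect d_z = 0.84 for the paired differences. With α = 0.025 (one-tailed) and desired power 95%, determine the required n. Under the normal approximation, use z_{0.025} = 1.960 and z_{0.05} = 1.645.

For a paired (one-sample on differences) test: n = ((z_{α} + z_β) / d)².
z_{α} + z_β = 1.960 + 1.645 = 3.605.
n = (3.605 / 0.84)² = 4.292² = 18.42.
Round up.

n = 19 pairs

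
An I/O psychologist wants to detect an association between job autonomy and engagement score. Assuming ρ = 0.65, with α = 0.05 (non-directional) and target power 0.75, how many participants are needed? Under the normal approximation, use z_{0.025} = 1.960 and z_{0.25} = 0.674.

n = 15

Fisher's z: C = ½·ln((1+r)/(1−r)) = ½·ln(4.7143) = 0.7753.
n = ((z_{α/2} + z_β)/C)² + 3.
(1.960 + 0.674) / 0.7753 = 2.634 / 0.7753 = 3.397.
n = 3.397² + 3 = 11.54 + 3 = 14.5.
Round up.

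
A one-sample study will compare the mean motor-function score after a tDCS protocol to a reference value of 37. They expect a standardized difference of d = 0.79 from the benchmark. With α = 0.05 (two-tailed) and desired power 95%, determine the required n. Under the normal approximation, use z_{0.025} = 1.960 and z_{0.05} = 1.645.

n = 21

For a one-sample test: n = ((z_{α/2} + z_β) / d)².
z_{α/2} + z_β = 1.960 + 1.645 = 3.605.
n = (3.605 / 0.79)² = 4.563² = 20.82.
Round up.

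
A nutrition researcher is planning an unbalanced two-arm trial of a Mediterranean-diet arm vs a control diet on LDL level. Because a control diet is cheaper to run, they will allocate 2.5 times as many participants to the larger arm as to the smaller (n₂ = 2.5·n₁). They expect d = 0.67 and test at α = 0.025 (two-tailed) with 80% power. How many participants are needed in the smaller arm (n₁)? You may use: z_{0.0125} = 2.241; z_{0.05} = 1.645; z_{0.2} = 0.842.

n₁ = 30

With allocation ratio k = n₂/n₁ = 2.5, Var(x̄₁−x̄₂) = σ²(1/n₁ + 1/(k·n₁)) = σ²·(k+1)/(k·n₁).
So n₁ = (1 + 1/k)·((z_{α/2} + z_β)/d)² = 1.400 × (3.083/0.67)².
n₁ = 1.400 × 21.17 = 29.6.
Round up: n₁ = 30, giving n₂ = 2.5 × 30 = 75.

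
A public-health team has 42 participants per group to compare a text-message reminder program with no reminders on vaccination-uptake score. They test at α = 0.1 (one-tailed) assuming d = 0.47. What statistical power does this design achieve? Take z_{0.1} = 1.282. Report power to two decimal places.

power ≈ 0.81

For two equal groups, power = Φ(d·√(n/2) − z_{α}).
d·√(n/2) = 0.47 × √(42/2) = 0.47 × 4.583 = 2.154.
z_β = 2.154 − 1.282 = 0.872.
Power = Φ(0.872) = 0.808.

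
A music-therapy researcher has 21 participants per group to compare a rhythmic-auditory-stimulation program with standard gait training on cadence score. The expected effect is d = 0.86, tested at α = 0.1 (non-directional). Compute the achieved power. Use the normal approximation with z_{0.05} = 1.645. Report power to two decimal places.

For two equal groups, power = Φ(d·√(n/2) − z_{α/2}).
d·√(n/2) = 0.86 × √(21/2) = 0.86 × 3.240 = 2.787.
z_β = 2.787 − 1.645 = 1.142.
Power = Φ(1.142) = 0.873.

power ≈ 0.87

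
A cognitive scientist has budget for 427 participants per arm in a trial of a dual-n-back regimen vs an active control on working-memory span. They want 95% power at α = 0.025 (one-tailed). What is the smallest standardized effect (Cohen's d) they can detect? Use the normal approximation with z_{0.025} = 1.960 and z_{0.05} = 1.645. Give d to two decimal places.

For two independent groups of n = 427 each: d_min = (z_{α} + z_β)·√(2/n).
z-sum = 1.960 + 1.645 = 3.605.
d_min = 3.605 × √(2/427) = 3.605 × 0.0684 = 0.247.

d_min ≈ 0.25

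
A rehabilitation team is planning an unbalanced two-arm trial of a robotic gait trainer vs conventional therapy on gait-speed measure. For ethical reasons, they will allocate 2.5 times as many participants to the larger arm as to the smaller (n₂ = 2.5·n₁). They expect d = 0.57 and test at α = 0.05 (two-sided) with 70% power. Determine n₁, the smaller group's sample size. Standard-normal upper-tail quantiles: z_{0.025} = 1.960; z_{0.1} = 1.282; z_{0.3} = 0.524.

n₁ = 27

With allocation ratio k = n₂/n₁ = 2.5, Var(x̄₁−x̄₂) = σ²(1/n₁ + 1/(k·n₁)) = σ²·(k+1)/(k·n₁).
So n₁ = (1 + 1/k)·((z_{α/2} + z_β)/d)² = 1.400 × (2.484/0.57)².
n₁ = 1.400 × 18.99 = 26.6.
Round up: n₁ = 27, giving n₂ = ⌈2.5 × 27⌉ = ⌈67.5⌉ = 68.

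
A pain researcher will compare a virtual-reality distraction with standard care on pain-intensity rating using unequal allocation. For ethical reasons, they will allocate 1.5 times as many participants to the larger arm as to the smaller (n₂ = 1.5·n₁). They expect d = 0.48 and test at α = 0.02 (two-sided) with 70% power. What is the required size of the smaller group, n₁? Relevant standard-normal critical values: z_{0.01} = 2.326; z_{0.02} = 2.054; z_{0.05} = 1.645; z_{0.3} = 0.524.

n₁ = 59

With allocation ratio k = n₂/n₁ = 1.5, Var(x̄₁−x̄₂) = σ²(1/n₁ + 1/(k·n₁)) = σ²·(k+1)/(k·n₁).
So n₁ = (1 + 1/k)·((z_{α/2} + z_β)/d)² = 1.667 × (2.850/0.48)².
n₁ = 1.667 × 35.25 = 58.8.
Round up: n₁ = 59, giving n₂ = ⌈1.5 × 59⌉ = ⌈88.5⌉ = 89.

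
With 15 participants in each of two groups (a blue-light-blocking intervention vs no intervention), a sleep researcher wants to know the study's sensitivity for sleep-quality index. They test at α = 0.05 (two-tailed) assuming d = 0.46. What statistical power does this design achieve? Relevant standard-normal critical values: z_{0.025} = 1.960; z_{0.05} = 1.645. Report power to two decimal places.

For two equal groups, power = Φ(d·√(n/2) − z_{α/2}).
d·√(n/2) = 0.46 × √(15/2) = 0.46 × 2.739 = 1.260.
z_β = 1.260 − 1.960 = -0.700.
Power = Φ(-0.700) = 0.242.

power ≈ 0.24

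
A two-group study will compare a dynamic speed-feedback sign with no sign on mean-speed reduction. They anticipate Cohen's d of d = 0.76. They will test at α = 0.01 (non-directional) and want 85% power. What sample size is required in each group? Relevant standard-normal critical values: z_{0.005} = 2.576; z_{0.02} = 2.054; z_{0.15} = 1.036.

For two independent groups with equal n: n = 2·((z_{α/2} + z_β) / d)².
z_{α/2} + z_β = 2.576 + 1.036 = 3.612.
n = 2 × (3.612 / 0.76)² = 2 × 4.753² = 2 × 22.59 = 45.2.
Round up to the next whole participant.

n = 46 per group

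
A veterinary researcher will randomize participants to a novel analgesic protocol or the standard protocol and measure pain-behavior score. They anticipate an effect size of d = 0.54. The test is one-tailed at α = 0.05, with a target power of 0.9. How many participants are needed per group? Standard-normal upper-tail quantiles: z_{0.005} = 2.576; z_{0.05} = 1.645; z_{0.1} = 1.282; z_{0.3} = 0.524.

n = 59 per group

For two independent groups with equal n: n = 2·((z_{α} + z_β) / d)².
z_{α} + z_β = 1.645 + 1.282 = 2.927.
n = 2 × (2.927 / 0.54)² = 2 × 5.420² = 2 × 29.38 = 58.8.
Round up to the next whole participant.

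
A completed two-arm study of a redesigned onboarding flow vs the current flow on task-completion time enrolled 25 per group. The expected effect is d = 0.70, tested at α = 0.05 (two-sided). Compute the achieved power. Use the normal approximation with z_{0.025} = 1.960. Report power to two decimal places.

For two equal groups, power = Φ(d·√(n/2) − z_{α/2}).
d·√(n/2) = 0.70 × √(25/2) = 0.70 × 3.536 = 2.475.
z_β = 2.475 − 1.960 = 0.515.
Power = Φ(0.515) = 0.697.

power ≈ 0.70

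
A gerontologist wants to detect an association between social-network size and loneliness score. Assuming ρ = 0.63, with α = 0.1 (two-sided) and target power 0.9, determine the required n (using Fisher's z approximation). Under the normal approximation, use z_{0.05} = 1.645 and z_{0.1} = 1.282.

n = 19

Fisher's z: C = ½·ln((1+r)/(1−r)) = ½·ln(4.4054) = 0.7414.
n = ((z_{α/2} + z_β)/C)² + 3.
(1.645 + 1.282) / 0.7414 = 2.927 / 0.7414 = 3.948.
n = 3.948² + 3 = 15.59 + 3 = 18.6.
Round up.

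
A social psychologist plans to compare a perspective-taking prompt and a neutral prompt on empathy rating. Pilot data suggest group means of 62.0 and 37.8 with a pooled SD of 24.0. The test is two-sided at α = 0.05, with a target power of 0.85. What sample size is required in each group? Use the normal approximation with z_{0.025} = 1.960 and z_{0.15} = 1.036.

Cohen's d = |M₁ − M₂| / SD_pooled = |62.0 − 37.8| / 24.0 = 24.2 / 24.0 = 1.008.
For two independent groups with equal n: n = 2·((z_{α/2} + z_β) / d)².
z_{α/2} + z_β = 1.960 + 1.036 = 2.996.
n = 2 × (2.996 / 1.008)² = 2 × 2.972² = 2 × 8.83 = 17.7.
Round up to the next whole participant.

n = 18 per group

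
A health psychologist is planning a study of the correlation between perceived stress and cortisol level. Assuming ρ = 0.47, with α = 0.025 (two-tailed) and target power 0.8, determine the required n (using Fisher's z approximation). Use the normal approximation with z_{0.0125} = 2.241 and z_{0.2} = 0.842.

Fisher's z: C = ½·ln((1+r)/(1−r)) = ½·ln(2.7736) = 0.5101.
n = ((z_{α/2} + z_β)/C)² + 3.
(2.241 + 0.842) / 0.5101 = 3.083 / 0.5101 = 6.044.
n = 6.044² + 3 = 36.53 + 3 = 39.5.
Round up.

n = 40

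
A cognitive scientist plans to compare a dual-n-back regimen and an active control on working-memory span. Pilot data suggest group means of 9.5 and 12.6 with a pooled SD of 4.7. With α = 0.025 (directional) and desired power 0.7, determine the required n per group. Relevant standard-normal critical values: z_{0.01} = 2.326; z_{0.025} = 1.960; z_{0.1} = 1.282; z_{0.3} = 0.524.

Cohen's d = |M₁ − M₂| / SD_pooled = |9.5 − 12.6| / 4.7 = 3.1 / 4.7 = 0.660.
For two independent groups with equal n: n = 2·((z_{α} + z_β) / d)².
z_{α} + z_β = 1.960 + 0.524 = 2.484.
n = 2 × (2.484 / 0.660)² = 2 × 3.764² = 2 × 14.16 = 28.3.
Round up to the next whole participant.

n = 29 per group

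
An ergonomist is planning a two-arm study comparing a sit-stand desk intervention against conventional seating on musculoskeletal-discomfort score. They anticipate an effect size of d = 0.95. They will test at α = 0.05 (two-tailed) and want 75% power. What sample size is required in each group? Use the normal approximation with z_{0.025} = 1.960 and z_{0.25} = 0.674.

For two independent groups with equal n: n = 2·((z_{α/2} + z_β) / d)².
z_{α/2} + z_β = 1.960 + 0.674 = 2.634.
n = 2 × (2.634 / 0.95)² = 2 × 2.773² = 2 × 7.69 = 15.4.
Round up to the next whole participant.

n = 16 per group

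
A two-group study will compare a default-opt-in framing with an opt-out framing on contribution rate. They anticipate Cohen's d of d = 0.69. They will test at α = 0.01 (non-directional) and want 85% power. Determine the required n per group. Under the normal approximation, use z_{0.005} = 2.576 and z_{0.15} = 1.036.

n = 55 per group

For two independent groups with equal n: n = 2·((z_{α/2} + z_β) / d)².
z_{α/2} + z_β = 2.576 + 1.036 = 3.612.
n = 2 × (3.612 / 0.69)² = 2 × 5.235² = 2 × 27.40 = 54.8.
Round up to the next whole participant.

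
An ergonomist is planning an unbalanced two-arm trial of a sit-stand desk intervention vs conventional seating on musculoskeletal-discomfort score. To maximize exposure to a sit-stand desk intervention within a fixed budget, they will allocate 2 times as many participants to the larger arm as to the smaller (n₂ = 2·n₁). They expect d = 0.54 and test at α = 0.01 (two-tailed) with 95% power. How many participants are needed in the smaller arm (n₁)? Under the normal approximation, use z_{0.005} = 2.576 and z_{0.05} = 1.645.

With allocation ratio k = n₂/n₁ = 2, Var(x̄₁−x̄₂) = σ²(1/n₁ + 1/(k·n₁)) = σ²·(k+1)/(k·n₁).
So n₁ = (1 + 1/k)·((z_{α/2} + z_β)/d)² = 1.500 × (4.221/0.54)².
n₁ = 1.500 × 61.10 = 91.7.
Round up: n₁ = 92, giving n₂ = 2 × 92 = 184.

n₁ = 92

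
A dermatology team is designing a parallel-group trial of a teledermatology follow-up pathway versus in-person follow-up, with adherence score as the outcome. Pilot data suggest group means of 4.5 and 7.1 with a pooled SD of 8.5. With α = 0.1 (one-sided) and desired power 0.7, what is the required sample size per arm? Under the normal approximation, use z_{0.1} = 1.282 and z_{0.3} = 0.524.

Cohen's d = |M₁ − M₂| / SD_pooled = |4.5 − 7.1| / 8.5 = 2.6 / 8.5 = 0.306.
For two independent groups with equal n: n = 2·((z_{α} + z_β) / d)².
z_{α} + z_β = 1.282 + 0.524 = 1.806.
n = 2 × (1.806 / 0.306)² = 2 × 5.902² = 2 × 34.83 = 69.7.
Round up to the next whole participant.

n = 70 per group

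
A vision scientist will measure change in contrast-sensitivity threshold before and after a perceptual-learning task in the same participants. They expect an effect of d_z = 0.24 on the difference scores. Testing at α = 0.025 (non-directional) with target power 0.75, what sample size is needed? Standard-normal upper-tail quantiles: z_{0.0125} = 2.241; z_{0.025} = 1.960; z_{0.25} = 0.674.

n = 148 pairs

For a paired (one-sample on differences) test: n = ((z_{α/2} + z_β) / d)².
z_{α/2} + z_β = 2.241 + 0.674 = 2.915.
n = (2.915 / 0.24)² = 12.146² = 147.52.
Round up.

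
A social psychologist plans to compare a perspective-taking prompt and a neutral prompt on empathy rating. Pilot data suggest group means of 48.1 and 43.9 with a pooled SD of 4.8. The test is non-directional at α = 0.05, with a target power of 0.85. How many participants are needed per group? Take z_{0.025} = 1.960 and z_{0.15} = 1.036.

Cohen's d = |M₁ − M₂| / SD_pooled = |48.1 − 43.9| / 4.8 = 4.2 / 4.8 = 0.875.
For two independent groups with equal n: n = 2·((z_{α/2} + z_β) / d)².
z_{α/2} + z_β = 1.960 + 1.036 = 2.996.
n = 2 × (2.996 / 0.875)² = 2 × 3.424² = 2 × 11.72 = 23.4.
Round up to the next whole participant.

n = 24 per group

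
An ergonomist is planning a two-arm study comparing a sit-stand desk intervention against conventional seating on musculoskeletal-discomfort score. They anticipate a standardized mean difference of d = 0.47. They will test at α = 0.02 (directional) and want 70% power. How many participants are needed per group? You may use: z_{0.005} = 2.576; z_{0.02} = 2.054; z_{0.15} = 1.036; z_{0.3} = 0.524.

n = 61 per group

For two independent groups with equal n: n = 2·((z_{α} + z_β) / d)².
z_{α} + z_β = 2.054 + 0.524 = 2.578.
n = 2 × (2.578 / 0.47)² = 2 × 5.485² = 2 × 30.09 = 60.2.
Round up to the next whole participant.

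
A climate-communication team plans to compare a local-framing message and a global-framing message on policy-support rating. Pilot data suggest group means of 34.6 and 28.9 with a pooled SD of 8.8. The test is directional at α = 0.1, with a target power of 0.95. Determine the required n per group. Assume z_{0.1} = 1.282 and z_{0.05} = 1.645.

Cohen's d = |M₁ − M₂| / SD_pooled = |34.6 − 28.9| / 8.8 = 5.7 / 8.8 = 0.648.
For two independent groups with equal n: n = 2·((z_{α} + z_β) / d)².
z_{α} + z_β = 1.282 + 1.645 = 2.927.
n = 2 × (2.927 / 0.648)² = 2 × 4.517² = 2 × 20.40 = 40.8.
Round up to the next whole participant.

n = 41 per group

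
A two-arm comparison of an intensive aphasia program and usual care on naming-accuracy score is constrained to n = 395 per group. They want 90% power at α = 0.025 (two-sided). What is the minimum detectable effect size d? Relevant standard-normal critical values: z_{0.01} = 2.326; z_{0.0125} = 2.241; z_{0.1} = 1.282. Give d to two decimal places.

d_min ≈ 0.25

For two independent groups of n = 395 each: d_min = (z_{α/2} + z_β)·√(2/n).
z-sum = 2.241 + 1.282 = 3.523.
d_min = 3.523 × √(2/395) = 3.523 × 0.0712 = 0.251.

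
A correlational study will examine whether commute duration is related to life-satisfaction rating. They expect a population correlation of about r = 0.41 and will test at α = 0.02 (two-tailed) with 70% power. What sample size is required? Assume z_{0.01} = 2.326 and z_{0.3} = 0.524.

Fisher's z: C = ½·ln((1+r)/(1−r)) = ½·ln(2.3898) = 0.4356.
n = ((z_{α/2} + z_β)/C)² + 3.
(2.326 + 0.524) / 0.4356 = 2.850 / 0.4356 = 6.543.
n = 6.543² + 3 = 42.81 + 3 = 45.8.
Round up.

n = 46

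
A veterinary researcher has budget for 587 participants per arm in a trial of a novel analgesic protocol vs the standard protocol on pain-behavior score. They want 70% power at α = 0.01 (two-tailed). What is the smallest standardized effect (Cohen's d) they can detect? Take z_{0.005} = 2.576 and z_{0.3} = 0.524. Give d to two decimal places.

For two independent groups of n = 587 each: d_min = (z_{α/2} + z_β)·√(2/n).
z-sum = 2.576 + 0.524 = 3.100.
d_min = 3.100 × √(2/587) = 3.100 × 0.0584 = 0.181.

d_min ≈ 0.18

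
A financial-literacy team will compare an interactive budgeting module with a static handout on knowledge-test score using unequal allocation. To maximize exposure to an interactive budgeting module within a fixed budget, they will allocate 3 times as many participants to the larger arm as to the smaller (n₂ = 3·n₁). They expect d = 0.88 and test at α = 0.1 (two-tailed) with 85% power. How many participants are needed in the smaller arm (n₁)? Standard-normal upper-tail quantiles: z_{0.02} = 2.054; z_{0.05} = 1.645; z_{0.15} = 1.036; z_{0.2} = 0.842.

n₁ = 13

With allocation ratio k = n₂/n₁ = 3, Var(x̄₁−x̄₂) = σ²(1/n₁ + 1/(k·n₁)) = σ²·(k+1)/(k·n₁).
So n₁ = (1 + 1/k)·((z_{α/2} + z_β)/d)² = 1.333 × (2.681/0.88)².
n₁ = 1.333 × 9.28 = 12.4.
Round up: n₁ = 13, giving n₂ = 3 × 13 = 39.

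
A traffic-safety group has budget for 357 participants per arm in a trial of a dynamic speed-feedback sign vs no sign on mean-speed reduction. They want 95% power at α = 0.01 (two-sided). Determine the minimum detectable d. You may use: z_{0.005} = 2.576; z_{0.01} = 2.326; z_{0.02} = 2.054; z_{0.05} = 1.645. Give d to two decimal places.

d_min ≈ 0.32

For two independent groups of n = 357 each: d_min = (z_{α/2} + z_β)·√(2/n).
z-sum = 2.576 + 1.645 = 4.221.
d_min = 4.221 × √(2/357) = 4.221 × 0.0748 = 0.316.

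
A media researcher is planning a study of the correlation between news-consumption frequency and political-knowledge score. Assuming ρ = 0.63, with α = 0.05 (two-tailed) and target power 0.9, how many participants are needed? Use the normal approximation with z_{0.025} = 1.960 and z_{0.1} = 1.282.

n = 23

Fisher's z: C = ½·ln((1+r)/(1−r)) = ½·ln(4.4054) = 0.7414.
n = ((z_{α/2} + z_β)/C)² + 3.
(1.960 + 1.282) / 0.7414 = 3.242 / 0.7414 = 4.373.
n = 4.373² + 3 = 19.12 + 3 = 22.1.
Round up.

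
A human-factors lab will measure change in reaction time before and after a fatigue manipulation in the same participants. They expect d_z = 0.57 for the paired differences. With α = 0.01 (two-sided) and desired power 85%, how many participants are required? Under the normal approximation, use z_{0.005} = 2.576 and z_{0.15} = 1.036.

n = 41 pairs

For a paired (one-sample on differences) test: n = ((z_{α/2} + z_β) / d)².
z_{α/2} + z_β = 2.576 + 1.036 = 3.612.
n = (3.612 / 0.57)² = 6.337² = 40.16.
Round up.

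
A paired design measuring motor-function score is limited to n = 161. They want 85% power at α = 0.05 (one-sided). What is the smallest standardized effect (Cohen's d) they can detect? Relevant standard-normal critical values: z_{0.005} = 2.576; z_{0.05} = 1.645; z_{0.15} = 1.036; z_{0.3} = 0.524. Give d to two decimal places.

d_min ≈ 0.21

For a single sample (or paired design) of n = 161: d_min = (z_{α} + z_β)/√n.
z-sum = 1.645 + 1.036 = 2.681.
d_min = 2.681 / √161 = 2.681 / 12.689 = 0.211.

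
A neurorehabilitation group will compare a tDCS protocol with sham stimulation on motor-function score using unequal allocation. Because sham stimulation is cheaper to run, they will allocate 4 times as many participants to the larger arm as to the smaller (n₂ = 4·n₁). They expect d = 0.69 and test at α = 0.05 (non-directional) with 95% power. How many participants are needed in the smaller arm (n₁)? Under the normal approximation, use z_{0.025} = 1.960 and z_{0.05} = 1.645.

With allocation ratio k = n₂/n₁ = 4, Var(x̄₁−x̄₂) = σ²(1/n₁ + 1/(k·n₁)) = σ²·(k+1)/(k·n₁).
So n₁ = (1 + 1/k)·((z_{α/2} + z_β)/d)² = 1.250 × (3.605/0.69)².
n₁ = 1.250 × 27.30 = 34.1.
Round up: n₁ = 35, giving n₂ = 4 × 35 = 140.

n₁ = 35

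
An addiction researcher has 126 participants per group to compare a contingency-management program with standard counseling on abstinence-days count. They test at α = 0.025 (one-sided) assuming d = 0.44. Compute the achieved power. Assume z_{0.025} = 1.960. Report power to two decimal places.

power ≈ 0.94

For two equal groups, power = Φ(d·√(n/2) − z_{α}).
d·√(n/2) = 0.44 × √(126/2) = 0.44 × 7.937 = 3.492.
z_β = 3.492 − 1.960 = 1.532.
Power = Φ(1.532) = 0.937.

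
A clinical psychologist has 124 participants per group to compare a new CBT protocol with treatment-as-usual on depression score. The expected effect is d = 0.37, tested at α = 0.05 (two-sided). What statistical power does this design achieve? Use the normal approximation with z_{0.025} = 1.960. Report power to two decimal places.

power ≈ 0.83

For two equal groups, power = Φ(d·√(n/2) − z_{α/2}).
d·√(n/2) = 0.37 × √(124/2) = 0.37 × 7.874 = 2.913.
z_β = 2.913 − 1.960 = 0.953.
Power = Φ(0.953) = 0.830.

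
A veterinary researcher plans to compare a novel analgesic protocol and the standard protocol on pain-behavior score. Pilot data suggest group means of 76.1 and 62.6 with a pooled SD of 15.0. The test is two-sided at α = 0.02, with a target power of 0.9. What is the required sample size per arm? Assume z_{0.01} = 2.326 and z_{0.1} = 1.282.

Cohen's d = |M₁ − M₂| / SD_pooled = |76.1 − 62.6| / 15.0 = 13.5 / 15.0 = 0.900.
For two independent groups with equal n: n = 2·((z_{α/2} + z_β) / d)².
z_{α/2} + z_β = 2.326 + 1.282 = 3.608.
n = 2 × (3.608 / 0.900)² = 2 × 4.009² = 2 × 16.07 = 32.1.
Round up to the next whole participant.

n = 33 per group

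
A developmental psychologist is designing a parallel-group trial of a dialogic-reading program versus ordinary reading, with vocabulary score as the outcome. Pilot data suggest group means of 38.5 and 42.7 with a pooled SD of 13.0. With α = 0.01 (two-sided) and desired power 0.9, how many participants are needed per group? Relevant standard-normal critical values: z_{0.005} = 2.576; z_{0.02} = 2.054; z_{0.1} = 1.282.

Cohen's d = |M₁ − M₂| / SD_pooled = |38.5 − 42.7| / 13.0 = 4.2 / 13.0 = 0.323.
For two independent groups with equal n: n = 2·((z_{α/2} + z_β) / d)².
z_{α/2} + z_β = 2.576 + 1.282 = 3.858.
n = 2 × (3.858 / 0.323)² = 2 × 11.944² = 2 × 142.67 = 285.3.
Round up to the next whole participant.

n = 286 per group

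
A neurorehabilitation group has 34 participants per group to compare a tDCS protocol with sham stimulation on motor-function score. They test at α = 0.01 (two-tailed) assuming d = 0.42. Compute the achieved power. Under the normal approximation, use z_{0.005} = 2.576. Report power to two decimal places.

For two equal groups, power = Φ(d·√(n/2) − z_{α/2}).
d·√(n/2) = 0.42 × √(34/2) = 0.42 × 4.123 = 1.732.
z_β = 1.732 − 2.576 = -0.844.
Power = Φ(-0.844) = 0.199.

power ≈ 0.20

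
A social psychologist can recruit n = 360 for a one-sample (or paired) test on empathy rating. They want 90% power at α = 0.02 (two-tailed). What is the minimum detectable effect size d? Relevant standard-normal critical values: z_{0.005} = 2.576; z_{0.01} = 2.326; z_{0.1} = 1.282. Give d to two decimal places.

For a single sample (or paired design) of n = 360: d_min = (z_{α/2} + z_β)/√n.
z-sum = 2.326 + 1.282 = 3.608.
d_min = 3.608 / √360 = 3.608 / 18.974 = 0.190.

d_min ≈ 0.19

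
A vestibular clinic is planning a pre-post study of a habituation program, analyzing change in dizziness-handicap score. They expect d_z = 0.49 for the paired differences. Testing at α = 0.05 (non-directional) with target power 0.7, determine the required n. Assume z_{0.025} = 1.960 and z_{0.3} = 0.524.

For a paired (one-sample on differences) test: n = ((z_{α/2} + z_β) / d)².
z_{α/2} + z_β = 1.960 + 0.524 = 2.484.
n = (2.484 / 0.49)² = 5.069² = 25.70.
Round up.

n = 26 pairs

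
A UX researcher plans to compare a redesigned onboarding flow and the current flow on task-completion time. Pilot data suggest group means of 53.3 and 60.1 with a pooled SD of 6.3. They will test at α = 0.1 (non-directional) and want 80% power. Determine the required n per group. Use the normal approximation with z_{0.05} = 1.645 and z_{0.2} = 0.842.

n = 11 per group

Cohen's d = |M₁ − M₂| / SD_pooled = |53.3 − 60.1| / 6.3 = 6.8 / 6.3 = 1.079.
For two independent groups with equal n: n = 2·((z_{α/2} + z_β) / d)².
z_{α/2} + z_β = 1.645 + 0.842 = 2.487.
n = 2 × (2.487 / 1.079)² = 2 × 2.305² = 2 × 5.31 = 10.6.
Round up to the next whole participant.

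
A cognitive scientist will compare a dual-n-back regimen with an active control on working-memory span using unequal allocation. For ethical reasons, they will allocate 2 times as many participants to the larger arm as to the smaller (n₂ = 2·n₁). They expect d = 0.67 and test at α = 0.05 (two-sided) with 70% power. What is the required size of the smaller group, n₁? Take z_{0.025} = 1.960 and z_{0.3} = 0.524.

n₁ = 21

With allocation ratio k = n₂/n₁ = 2, Var(x̄₁−x̄₂) = σ²(1/n₁ + 1/(k·n₁)) = σ²·(k+1)/(k·n₁).
So n₁ = (1 + 1/k)·((z_{α/2} + z_β)/d)² = 1.500 × (2.484/0.67)².
n₁ = 1.500 × 13.75 = 20.6.
Round up: n₁ = 21, giving n₂ = 2 × 21 = 42.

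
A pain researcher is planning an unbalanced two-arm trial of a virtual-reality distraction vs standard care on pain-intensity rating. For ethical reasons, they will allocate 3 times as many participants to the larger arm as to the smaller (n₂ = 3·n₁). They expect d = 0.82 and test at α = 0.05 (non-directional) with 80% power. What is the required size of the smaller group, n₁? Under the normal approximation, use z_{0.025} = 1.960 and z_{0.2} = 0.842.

With allocation ratio k = n₂/n₁ = 3, Var(x̄₁−x̄₂) = σ²(1/n₁ + 1/(k·n₁)) = σ²·(k+1)/(k·n₁).
So n₁ = (1 + 1/k)·((z_{α/2} + z_β)/d)² = 1.333 × (2.802/0.82)².
n₁ = 1.333 × 11.68 = 15.6.
Round up: n₁ = 16, giving n₂ = 3 × 16 = 48.

n₁ = 16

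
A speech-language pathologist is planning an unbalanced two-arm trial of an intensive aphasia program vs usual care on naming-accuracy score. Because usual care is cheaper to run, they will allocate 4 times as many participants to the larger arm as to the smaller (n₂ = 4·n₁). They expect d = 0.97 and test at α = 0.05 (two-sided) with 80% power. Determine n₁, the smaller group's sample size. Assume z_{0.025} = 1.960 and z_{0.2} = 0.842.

n₁ = 11

With allocation ratio k = n₂/n₁ = 4, Var(x̄₁−x̄₂) = σ²(1/n₁ + 1/(k·n₁)) = σ²·(k+1)/(k·n₁).
So n₁ = (1 + 1/k)·((z_{α/2} + z_β)/d)² = 1.250 × (2.802/0.97)².
n₁ = 1.250 × 8.34 = 10.4.
Round up: n₁ = 11, giving n₂ = 4 × 11 = 44.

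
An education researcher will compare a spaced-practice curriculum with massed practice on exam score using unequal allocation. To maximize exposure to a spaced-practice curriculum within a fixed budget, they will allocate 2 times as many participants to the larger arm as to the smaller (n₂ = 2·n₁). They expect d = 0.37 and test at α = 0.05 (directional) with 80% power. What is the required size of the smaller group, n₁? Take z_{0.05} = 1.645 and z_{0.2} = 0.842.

n₁ = 68

With allocation ratio k = n₂/n₁ = 2, Var(x̄₁−x̄₂) = σ²(1/n₁ + 1/(k·n₁)) = σ²·(k+1)/(k·n₁).
So n₁ = (1 + 1/k)·((z_{α} + z_β)/d)² = 1.500 × (2.487/0.37)².
n₁ = 1.500 × 45.18 = 67.8.
Round up: n₁ = 68, giving n₂ = 2 × 68 = 136.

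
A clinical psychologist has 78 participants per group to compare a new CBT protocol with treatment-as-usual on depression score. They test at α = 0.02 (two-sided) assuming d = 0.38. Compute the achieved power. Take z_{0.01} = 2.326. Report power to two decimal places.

For two equal groups, power = Φ(d·√(n/2) − z_{α/2}).
d·√(n/2) = 0.38 × √(78/2) = 0.38 × 6.245 = 2.373.
z_β = 2.373 − 2.326 = 0.047.
Power = Φ(0.047) = 0.519.

power ≈ 0.52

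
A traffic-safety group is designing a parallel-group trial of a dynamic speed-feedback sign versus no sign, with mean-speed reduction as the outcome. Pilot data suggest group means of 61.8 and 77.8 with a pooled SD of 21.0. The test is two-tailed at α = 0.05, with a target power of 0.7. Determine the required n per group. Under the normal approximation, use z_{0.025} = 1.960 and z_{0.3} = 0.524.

Cohen's d = |M₁ − M₂| / SD_pooled = |61.8 − 77.8| / 21.0 = 16.0 / 21.0 = 0.762.
For two independent groups with equal n: n = 2·((z_{α/2} + z_β) / d)².
z_{α/2} + z_β = 1.960 + 0.524 = 2.484.
n = 2 × (2.484 / 0.762)² = 2 × 3.260² = 2 × 10.63 = 21.3.
Round up to the next whole participant.

n = 22 per group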